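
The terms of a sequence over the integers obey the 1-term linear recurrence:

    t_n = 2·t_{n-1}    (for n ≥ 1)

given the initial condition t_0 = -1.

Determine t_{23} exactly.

t_1 = 2·-1 = -2
t_2 = 2·-2 = -4
t_3 = 2·-4 = -8
t_4 = 2·-8 = -16
t_5 = 2·-16 = -32
t_6 = 2·-32 = -64
t_7 = 2·-64 = -128
t_8 = 2·-128 = -256
t_9 = 2·-256 = -512
t_10 = 2·-512 = -1024
t_11 = 2·-1024 = -2048
t_12 = 2·-2048 = -4096
t_13 = 2·-4096 = -8192
t_14 = 2·-8192 = -16384
t_15 = 2·-16384 = -32768
t_16 = 2·-32768 = -65536
t_17 = 2·-65536 = -131072
t_18 = 2·-131072 = -262144
t_19 = 2·-262144 = -524288
t_20 = 2·-524288 = -1048576
t_21 = 2·-1048576 = -2097152
t_22 = 2·-2097152 = -4194304
t_23 = 2·-4194304 = -8388608

-8388608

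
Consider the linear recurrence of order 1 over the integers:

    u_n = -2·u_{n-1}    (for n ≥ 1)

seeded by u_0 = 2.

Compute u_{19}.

-1048576

u_1 = -2·2 = -4
u_2 = -2·-4 = 8
u_3 = -2·8 = -16
u_4 = -2·-16 = 32
u_5 = -2·32 = -64
u_6 = -2·-64 = 128
u_7 = -2·128 = -256
u_8 = -2·-256 = 512
u_9 = -2·512 = -1024
u_10 = -2·-1024 = 2048
u_11 = -2·2048 = -4096
u_12 = -2·-4096 = 8192
u_13 = -2·8192 = -16384
u_14 = -2·-16384 = 32768
u_15 = -2·32768 = -65536
u_16 = -2·-65536 = 131072
u_17 = -2·131072 = -262144
u_18 = -2·-262144 = 524288
u_19 = -2·524288 = -1048576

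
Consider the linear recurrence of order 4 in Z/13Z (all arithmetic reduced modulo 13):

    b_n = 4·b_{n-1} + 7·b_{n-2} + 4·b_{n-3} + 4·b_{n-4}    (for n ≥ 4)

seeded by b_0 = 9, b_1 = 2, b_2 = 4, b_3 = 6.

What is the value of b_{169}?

b_4 = 4·6 + 7·4 + 4·2 + 4·9 = 5
b_5 = 4·5 + 7·6 + 4·4 + 4·2 = 8
b_6 = 4·8 + 7·5 + 4·6 + 4·4 = 3
b_7 = 4·3 + 7·8 + 4·5 + 4·6 = 8
b_8 = 4·8 + 7·3 + 4·8 + 4·5 = 1
b_9 = 4·1 + 7·8 + 4·3 + 4·8 = 0
Continuing the recurrence:
  b_10 = 12;  b_11 = 6;  b_12 = 8;  b_13 = 5;  b_14 = 5;  b_15 = 7
  b_16 = 11;  b_17 = 3;  b_18 = 7;  b_19 = 4;  b_20 = 4;  b_21 = 6
  b_22 = 5;  b_23 = 3;  b_24 = 9;  b_25 = 10;  b_26 = 5;  b_27 = 8
  b_28 = 0;  b_29 = 12;  b_30 = 9;  b_31 = 9;  b_32 = 4;  b_33 = 7
  b_34 = 11;  b_35 = 2;  b_36 = 12;  b_37 = 4;  b_38 = 9;  b_39 = 3
  b_40 = 9;  b_41 = 5;  b_42 = 1;  b_43 = 9;  b_44 = 8;  b_45 = 2
  b_46 = 0;  b_47 = 4;  b_48 = 4;  b_49 = 0;  b_50 = 5;  b_51 = 0
  b_52 = 12;  b_53 = 3;  b_54 = 12;  b_55 = 0;  b_56 = 1;  b_57 = 12
  b_58 = 12;  b_59 = 6;  b_60 = 4;  b_61 = 11;  b_62 = 1;  b_63 = 4
  b_64 = 5;  b_65 = 5;  b_66 = 10;  b_67 = 7;  b_68 = 8;  b_69 = 11
  b_70 = 12;  b_71 = 3;  b_72 = 3;  b_73 = 8;  b_74 = 9;  b_75 = 12
  b_76 = 12;  b_77 = 5;  b_78 = 6;  b_79 = 12;  b_80 = 2;  b_81 = 6
  b_82 = 6;  b_83 = 5;  b_84 = 3;  b_85 = 4;  b_86 = 3;  b_87 = 7
  b_88 = 12;  b_89 = 8;  b_90 = 0;  b_91 = 2;  b_92 = 10;  b_93 = 8
  b_94 = 6;  b_95 = 11;  b_96 = 2;  b_97 = 11;  b_98 = 9;  b_99 = 9
  b_100 = 8;  b_101 = 6;  b_102 = 9;  b_103 = 3;  b_104 = 1;  b_105 = 7
  b_106 = 5;  b_107 = 7;  b_108 = 4;  b_109 = 9;  b_110 = 8;  b_111 = 9
  b_112 = 1;  b_113 = 5;  b_114 = 4;  b_115 = 0;  b_116 = 0;  b_117 = 10
  b_118 = 4;  b_119 = 8;  b_120 = 9;  b_121 = 5;  b_122 = 1;  b_123 = 3
  b_124 = 10;  b_125 = 7;  b_126 = 10;  b_127 = 11;  b_128 = 0;  b_129 = 2
  b_130 = 1;  b_131 = 10;  b_132 = 3;  b_133 = 3;  b_134 = 12;  b_135 = 4
  b_136 = 7;  b_137 = 12;  b_138 = 5;  b_139 = 5;  b_140 = 1;  b_141 = 3
  b_142 = 7;  b_143 = 8;  b_144 = 6;  b_145 = 3;  b_146 = 10;  b_147 = 0
  b_148 = 2;  b_149 = 8;  b_150 = 8;  b_151 = 5;  b_152 = 12;  b_153 = 4
  b_154 = 9;  b_155 = 2;  b_156 = 5;  b_157 = 8;  b_158 = 7;  b_159 = 8
  b_160 = 3;  b_161 = 11;  b_162 = 8;  b_163 = 10;  b_164 = 9;  b_165 = 0
  b_166 = 5;  b_167 = 5
b_168 = 4·5 + 7·5 + 4·0 + 4·9 = 0
b_169 = 4·0 + 7·5 + 4·5 + 4·0 = 3

3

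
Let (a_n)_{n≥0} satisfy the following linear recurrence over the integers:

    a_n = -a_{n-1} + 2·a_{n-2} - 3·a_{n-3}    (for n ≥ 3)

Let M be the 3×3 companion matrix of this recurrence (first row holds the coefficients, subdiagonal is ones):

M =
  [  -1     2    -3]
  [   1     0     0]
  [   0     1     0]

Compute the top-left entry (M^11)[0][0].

-7503

(M^11)[0][0] is the top entry after applying M 11 times to the unit state (1, 0, 0). Equivalently it is h_{13} for the auxiliary sequence (h_n) obeying the same recurrence with h_2 = 1 and h_i = 0 for 0 ≤ i < 2:
h_3 = -1·1 + 2·0 + -3·0 = -1
h_4 = -1·-1 + 2·1 + -3·0 = 3
h_5 = -1·3 + 2·-1 + -3·1 = -8
h_6 = -1·-8 + 2·3 + -3·-1 = 17
h_7 = -1·17 + 2·-8 + -3·3 = -42
h_8 = -1·-42 + 2·17 + -3·-8 = 100
h_9 = -1·100 + 2·-42 + -3·17 = -235
h_10 = -1·-235 + 2·100 + -3·-42 = 561
h_11 = -1·561 + 2·-235 + -3·100 = -1331
h_12 = -1·-1331 + 2·561 + -3·-235 = 3158
h_13 = -1·3158 + 2·-1331 + -3·561 = -7503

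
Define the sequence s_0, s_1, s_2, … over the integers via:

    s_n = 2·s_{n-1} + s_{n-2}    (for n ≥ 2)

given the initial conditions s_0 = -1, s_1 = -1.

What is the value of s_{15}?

s_2 = 2·-1 + 1·-1 = -3
s_3 = 2·-3 + 1·-1 = -7
s_4 = 2·-7 + 1·-3 = -17
s_5 = 2·-17 + 1·-7 = -41
s_6 = 2·-41 + 1·-17 = -99
s_7 = 2·-99 + 1·-41 = -239
s_8 = 2·-239 + 1·-99 = -577
s_9 = 2·-577 + 1·-239 = -1393
s_10 = 2·-1393 + 1·-577 = -3363
s_11 = 2·-3363 + 1·-1393 = -8119
s_12 = 2·-8119 + 1·-3363 = -19601
s_13 = 2·-19601 + 1·-8119 = -47321
s_14 = 2·-47321 + 1·-19601 = -114243
s_15 = 2·-114243 + 1·-47321 = -275807

-275807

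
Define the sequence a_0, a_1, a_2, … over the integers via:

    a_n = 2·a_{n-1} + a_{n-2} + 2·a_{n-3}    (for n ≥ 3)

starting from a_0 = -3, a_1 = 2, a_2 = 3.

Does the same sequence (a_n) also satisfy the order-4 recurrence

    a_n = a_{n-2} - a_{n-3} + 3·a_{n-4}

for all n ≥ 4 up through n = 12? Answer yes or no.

Terms a_0..a_12: -3, 2, 3, 2, 11, 30, 75, 202, 539, 1430, 3803, 10114, 26891
n=4: candidate gives -8, actual a_4 = 11 ✗

no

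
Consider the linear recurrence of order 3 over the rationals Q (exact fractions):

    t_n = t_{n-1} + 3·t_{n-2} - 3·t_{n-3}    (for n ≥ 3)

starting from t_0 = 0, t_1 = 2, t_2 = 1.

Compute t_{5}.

22

t_3 = 1·1 + 3·2 + -3·0 = 7
t_4 = 1·7 + 3·1 + -3·2 = 4
t_5 = 1·4 + 3·7 + -3·1 = 22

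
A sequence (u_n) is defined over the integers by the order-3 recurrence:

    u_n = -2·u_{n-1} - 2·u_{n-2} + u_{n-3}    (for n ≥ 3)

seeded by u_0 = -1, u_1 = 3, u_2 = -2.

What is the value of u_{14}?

u_3 = -2·-2 + -2·3 + 1·-1 = -3
u_4 = -2·-3 + -2·-2 + 1·3 = 13
u_5 = -2·13 + -2·-3 + 1·-2 = -22
u_6 = -2·-22 + -2·13 + 1·-3 = 15
u_7 = -2·15 + -2·-22 + 1·13 = 27
u_8 = -2·27 + -2·15 + 1·-22 = -106
u_9 = -2·-106 + -2·27 + 1·15 = 173
u_10 = -2·173 + -2·-106 + 1·27 = -107
u_11 = -2·-107 + -2·173 + 1·-106 = -238
u_12 = -2·-238 + -2·-107 + 1·173 = 863
u_13 = -2·863 + -2·-238 + 1·-107 = -1357
u_14 = -2·-1357 + -2·863 + 1·-238 = 750

750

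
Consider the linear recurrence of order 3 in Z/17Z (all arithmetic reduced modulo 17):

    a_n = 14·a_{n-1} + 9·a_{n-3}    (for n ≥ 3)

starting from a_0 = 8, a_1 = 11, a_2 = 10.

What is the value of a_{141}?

a_3 = 14·10 + 0·11 + 9·8 = 8
a_4 = 14·8 + 0·10 + 9·11 = 7
a_5 = 14·7 + 0·8 + 9·10 = 1
a_6 = 14·1 + 0·7 + 9·8 = 1
a_7 = 14·1 + 0·1 + 9·7 = 9
a_8 = 14·9 + 0·1 + 9·1 = 16
a_9 = 14·16 + 0·9 + 9·1 = 12
a_10 = 14·12 + 0·16 + 9·9 = 11
a_11 = 14·11 + 0·12 + 9·16 = 9
a_12 = 14·9 + 0·11 + 9·12 = 13
a_13 = 14·13 + 0·9 + 9·11 = 9
a_14 = 14·9 + 0·13 + 9·9 = 3
a_15 = 14·3 + 0·9 + 9·13 = 6
a_16 = 14·6 + 0·3 + 9·9 = 12
a_17 = 14·12 + 0·6 + 9·3 = 8
a_18 = 14·8 + 0·12 + 9·6 = 13
a_19 = 14·13 + 0·8 + 9·12 = 1
a_20 = 14·1 + 0·13 + 9·8 = 1
a_21 = 14·1 + 0·1 + 9·13 = 12
a_22 = 14·12 + 0·1 + 9·1 = 7
a_23 = 14·7 + 0·12 + 9·1 = 5
a_24 = 14·5 + 0·7 + 9·12 = 8
a_25 = 14·8 + 0·5 + 9·7 = 5
a_26 = 14·5 + 0·8 + 9·5 = 13
a_27 = 14·13 + 0·5 + 9·8 = 16
a_28 = 14·16 + 0·13 + 9·5 = 14
a_29 = 14·14 + 0·16 + 9·13 = 7
a_30 = 14·7 + 0·14 + 9·16 = 4
a_31 = 14·4 + 0·7 + 9·14 = 12
a_32 = 14·12 + 0·4 + 9·7 = 10
a_33 = 14·10 + 0·12 + 9·4 = 6
a_34 = 14·6 + 0·10 + 9·12 = 5
a_35 = 14·5 + 0·6 + 9·10 = 7
a_36 = 14·7 + 0·5 + 9·6 = 16
a_37 = 14·16 + 0·7 + 9·5 = 14
a_38 = 14·14 + 0·16 + 9·7 = 4
a_39 = 14·4 + 0·14 + 9·16 = 13
a_40 = 14·13 + 0·4 + 9·14 = 2
a_41 = 14·2 + 0·13 + 9·4 = 13
a_42 = 14·13 + 0·2 + 9·13 = 10
a_43 = 14·10 + 0·13 + 9·2 = 5
a_44 = 14·5 + 0·10 + 9·13 = 0
a_45 = 14·0 + 0·5 + 9·10 = 5
a_46 = 14·5 + 0·0 + 9·5 = 13
a_47 = 14·13 + 0·5 + 9·0 = 12
a_48 = 14·12 + 0·13 + 9·5 = 9
a_49 = 14·9 + 0·12 + 9·13 = 5
a_50 = 14·5 + 0·9 + 9·12 = 8
a_51 = 14·8 + 0·5 + 9·9 = 6
a_52 = 14·6 + 0·8 + 9·5 = 10
a_53 = 14·10 + 0·6 + 9·8 = 8
a_54 = 14·8 + 0·10 + 9·6 = 13
a_55 = 14·13 + 0·8 + 9·10 = 0
a_56 = 14·0 + 0·13 + 9·8 = 4
a_57 = 14·4 + 0·0 + 9·13 = 3
a_58 = 14·3 + 0·4 + 9·0 = 8
a_59 = 14·8 + 0·3 + 9·4 = 12
a_60 = 14·12 + 0·8 + 9·3 = 8
a_61 = 14·8 + 0·12 + 9·8 = 14
a_62 = 14·14 + 0·8 + 9·12 = 15
a_63 = 14·15 + 0·14 + 9·8 = 10
a_64 = 14·10 + 0·15 + 9·14 = 11
a_65 = 14·11 + 0·10 + 9·15 = 0
a_66 = 14·0 + 0·11 + 9·10 = 5
a_67 = 14·5 + 0·0 + 9·11 = 16
a_68 = 14·16 + 0·5 + 9·0 = 3
a_69 = 14·3 + 0·16 + 9·5 = 2
a_70 = 14·2 + 0·3 + 9·16 = 2
a_71 = 14·2 + 0·2 + 9·3 = 4
a_72 = 14·4 + 0·2 + 9·2 = 6
a_73 = 14·6 + 0·4 + 9·2 = 0
a_74 = 14·0 + 0·6 + 9·4 = 2
a_75 = 14·2 + 0·0 + 9·6 = 14
a_76 = 14·14 + 0·2 + 9·0 = 9
a_77 = 14·9 + 0·14 + 9·2 = 8
a_78 = 14·8 + 0·9 + 9·14 = 0
a_79 = 14·0 + 0·8 + 9·9 = 13
a_80 = 14·13 + 0·0 + 9·8 = 16
a_81 = 14·16 + 0·13 + 9·0 = 3
a_82 = 14·3 + 0·16 + 9·13 = 6
a_83 = 14·6 + 0·3 + 9·16 = 7
a_84 = 14·7 + 0·6 + 9·3 = 6
a_85 = 14·6 + 0·7 + 9·6 = 2
a_86 = 14·2 + 0·6 + 9·7 = 6
a_87 = 14·6 + 0·2 + 9·6 = 2
a_88 = 14·2 + 0·6 + 9·2 = 12
a_89 = 14·12 + 0·2 + 9·6 = 1
a_90 = 14·1 + 0·12 + 9·2 = 15
a_91 = 14·15 + 0·1 + 9·12 = 12
a_92 = 14·12 + 0·15 + 9·1 = 7
a_93 = 14·7 + 0·12 + 9·15 = 12
a_94 = 14·12 + 0·7 + 9·12 = 4
a_95 = 14·4 + 0·12 + 9·7 = 0
a_96 = 14·0 + 0·4 + 9·12 = 6
a_97 = 14·6 + 0·0 + 9·4 = 1
a_98 = 14·1 + 0·6 + 9·0 = 14
a_99 = 14·14 + 0·1 + 9·6 = 12
a_100 = 14·12 + 0·14 + 9·1 = 7
a_101 = 14·7 + 0·12 + 9·14 = 3
a_102 = 14·3 + 0·7 + 9·12 = 14
a_103 = 14·14 + 0·3 + 9·7 = 4
a_104 = 14·4 + 0·14 + 9·3 = 15
a_105 = 14·15 + 0·4 + 9·14 = 13
a_106 = 14·13 + 0·15 + 9·4 = 14
a_107 = 14·14 + 0·13 + 9·15 = 8
a_108 = 14·8 + 0·14 + 9·13 = 8
a_109 = 14·8 + 0·8 + 9·14 = 0
a_110 = 14·0 + 0·8 + 9·8 = 4
a_111 = 14·4 + 0·0 + 9·8 = 9
a_112 = 14·9 + 0·4 + 9·0 = 7
a_113 = 14·7 + 0·9 + 9·4 = 15
a_114 = 14·15 + 0·7 + 9·9 = 2
a_115 = 14·2 + 0·15 + 9·7 = 6
a_116 = 14·6 + 0·2 + 9·15 = 15
a_117 = 14·15 + 0·6 + 9·2 = 7
a_118 = 14·7 + 0·15 + 9·6 = 16
a_119 = 14·16 + 0·7 + 9·15 = 2
a_120 = 14·2 + 0·16 + 9·7 = 6
a_121 = 14·6 + 0·2 + 9·16 = 7
a_122 = 14·7 + 0·6 + 9·2 = 14
a_123 = 14·14 + 0·7 + 9·6 = 12
a_124 = 14·12 + 0·14 + 9·7 = 10
a_125 = 14·10 + 0·12 + 9·14 = 11
a_126 = 14·11 + 0·10 + 9·12 = 7
a_127 = 14·7 + 0·11 + 9·10 = 1
a_128 = 14·1 + 0·7 + 9·11 = 11
a_129 = 14·11 + 0·1 + 9·7 = 13
a_130 = 14·13 + 0·11 + 9·1 = 4
a_131 = 14·4 + 0·13 + 9·11 = 2
a_132 = 14·2 + 0·4 + 9·13 = 9
a_133 = 14·9 + 0·2 + 9·4 = 9
a_134 = 14·9 + 0·9 + 9·2 = 8
a_135 = 14·8 + 0·9 + 9·9 = 6
a_136 = 14·6 + 0·8 + 9·9 = 12
a_137 = 14·12 + 0·6 + 9·8 = 2
a_138 = 14·2 + 0·12 + 9·6 = 14
a_139 = 14·14 + 0·2 + 9·12 = 15
a_140 = 14·15 + 0·14 + 9·2 = 7
a_141 = 14·7 + 0·15 + 9·14 = 3

3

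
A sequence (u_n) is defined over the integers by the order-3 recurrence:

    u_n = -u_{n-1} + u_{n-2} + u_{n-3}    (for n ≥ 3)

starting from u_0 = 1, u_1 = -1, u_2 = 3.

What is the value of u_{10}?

u_3 = -1·3 + 1·-1 + 1·1 = -3
u_4 = -1·-3 + 1·3 + 1·-1 = 5
u_5 = -1·5 + 1·-3 + 1·3 = -5
u_6 = -1·-5 + 1·5 + 1·-3 = 7
u_7 = -1·7 + 1·-5 + 1·5 = -7
u_8 = -1·-7 + 1·7 + 1·-5 = 9
u_9 = -1·9 + 1·-7 + 1·7 = -9
u_10 = -1·-9 + 1·9 + 1·-7 = 11

11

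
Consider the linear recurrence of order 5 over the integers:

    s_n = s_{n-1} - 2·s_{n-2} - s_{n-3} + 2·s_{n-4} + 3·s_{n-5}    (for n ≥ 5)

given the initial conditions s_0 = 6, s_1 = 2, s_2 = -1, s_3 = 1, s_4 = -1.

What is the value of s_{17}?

-1139

s_5 = 1·-1 + -2·1 + -1·-1 + 2·2 + 3·6 = 20
s_6 = 1·20 + -2·-1 + -1·1 + 2·-1 + 3·2 = 25
s_7 = 1·25 + -2·20 + -1·-1 + 2·1 + 3·-1 = -15
s_8 = 1·-15 + -2·25 + -1·20 + 2·-1 + 3·1 = -84
s_9 = 1·-84 + -2·-15 + -1·25 + 2·20 + 3·-1 = -42
s_10 = 1·-42 + -2·-84 + -1·-15 + 2·25 + 3·20 = 251
s_11 = 1·251 + -2·-42 + -1·-84 + 2·-15 + 3·25 = 464
s_12 = 1·464 + -2·251 + -1·-42 + 2·-84 + 3·-15 = -209
s_13 = 1·-209 + -2·464 + -1·251 + 2·-42 + 3·-84 = -1724
s_14 = 1·-1724 + -2·-209 + -1·464 + 2·251 + 3·-42 = -1394
s_15 = 1·-1394 + -2·-1724 + -1·-209 + 2·464 + 3·251 = 3944
s_16 = 1·3944 + -2·-1394 + -1·-1724 + 2·-209 + 3·464 = 9430
s_17 = 1·9430 + -2·3944 + -1·-1394 + 2·-1724 + 3·-209 = -1139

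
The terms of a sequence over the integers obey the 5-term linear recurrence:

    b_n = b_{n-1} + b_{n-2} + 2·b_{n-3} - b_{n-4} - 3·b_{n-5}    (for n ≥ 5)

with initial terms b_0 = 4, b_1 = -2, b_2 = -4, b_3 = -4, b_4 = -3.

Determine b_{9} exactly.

b_5 = 1·-3 + 1·-4 + 2·-4 + -1·-2 + -3·4 = -25
b_6 = 1·-25 + 1·-3 + 2·-4 + -1·-4 + -3·-2 = -26
b_7 = 1·-26 + 1·-25 + 2·-3 + -1·-4 + -3·-4 = -41
b_8 = 1·-41 + 1·-26 + 2·-25 + -1·-3 + -3·-4 = -102
b_9 = 1·-102 + 1·-41 + 2·-26 + -1·-25 + -3·-3 = -161

-161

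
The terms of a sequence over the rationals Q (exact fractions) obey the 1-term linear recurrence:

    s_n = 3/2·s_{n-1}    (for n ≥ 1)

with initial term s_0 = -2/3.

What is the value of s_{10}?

s_1 = 3/2·-2/3 = -1
s_2 = 3/2·-1 = -3/2
s_3 = 3/2·-3/2 = -9/4
s_4 = 3/2·-9/4 = -27/8
s_5 = 3/2·-27/8 = -81/16
s_6 = 3/2·-81/16 = -243/32
s_7 = 3/2·-243/32 = -729/64
s_8 = 3/2·-729/64 = -2187/128
s_9 = 3/2·-2187/128 = -6561/256
s_10 = 3/2·-6561/256 = -19683/512

-19683/512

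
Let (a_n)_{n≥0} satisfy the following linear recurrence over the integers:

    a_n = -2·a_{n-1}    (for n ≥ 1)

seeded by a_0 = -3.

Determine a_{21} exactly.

a_1 = -2·-3 = 6
a_2 = -2·6 = -12
a_3 = -2·-12 = 24
a_4 = -2·24 = -48
a_5 = -2·-48 = 96
a_6 = -2·96 = -192
a_7 = -2·-192 = 384
a_8 = -2·384 = -768
a_9 = -2·-768 = 1536
a_10 = -2·1536 = -3072
a_11 = -2·-3072 = 6144
a_12 = -2·6144 = -12288
a_13 = -2·-12288 = 24576
a_14 = -2·24576 = -49152
a_15 = -2·-49152 = 98304
a_16 = -2·98304 = -196608
a_17 = -2·-196608 = 393216
a_18 = -2·393216 = -786432
a_19 = -2·-786432 = 1572864
a_20 = -2·1572864 = -3145728
a_21 = -2·-3145728 = 6291456

6291456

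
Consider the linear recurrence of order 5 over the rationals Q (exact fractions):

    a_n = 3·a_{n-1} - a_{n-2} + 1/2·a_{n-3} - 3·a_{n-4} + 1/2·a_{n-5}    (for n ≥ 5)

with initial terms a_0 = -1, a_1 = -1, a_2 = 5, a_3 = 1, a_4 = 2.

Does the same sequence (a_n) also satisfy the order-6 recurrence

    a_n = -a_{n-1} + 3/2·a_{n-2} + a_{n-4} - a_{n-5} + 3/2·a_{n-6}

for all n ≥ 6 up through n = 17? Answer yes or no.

Terms a_0..a_17: -1, -1, 5, 1, 2, 10, 13, 59/2, 75, 173, 1699/4, 4227/4, 10487/4, 52315/8, 16337, 326597/8, 1633115/16, 4083931/16
n=6: candidate gives -5/2, actual a_6 = 13 ✗

no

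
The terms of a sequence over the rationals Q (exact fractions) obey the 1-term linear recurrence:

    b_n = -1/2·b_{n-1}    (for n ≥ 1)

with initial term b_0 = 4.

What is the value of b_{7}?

b_1 = -1/2·4 = -2
b_2 = -1/2·-2 = 1
b_3 = -1/2·1 = -1/2
b_4 = -1/2·-1/2 = 1/4
b_5 = -1/2·1/4 = -1/8
b_6 = -1/2·-1/8 = 1/16
b_7 = -1/2·1/16 = -1/32

-1/32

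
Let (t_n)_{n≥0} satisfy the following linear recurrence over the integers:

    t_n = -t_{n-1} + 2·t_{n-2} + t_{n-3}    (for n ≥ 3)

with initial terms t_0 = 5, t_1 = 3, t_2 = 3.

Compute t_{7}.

t_3 = -1·3 + 2·3 + 1·5 = 8
t_4 = -1·8 + 2·3 + 1·3 = 1
t_5 = -1·1 + 2·8 + 1·3 = 18
t_6 = -1·18 + 2·1 + 1·8 = -8
t_7 = -1·-8 + 2·18 + 1·1 = 45

45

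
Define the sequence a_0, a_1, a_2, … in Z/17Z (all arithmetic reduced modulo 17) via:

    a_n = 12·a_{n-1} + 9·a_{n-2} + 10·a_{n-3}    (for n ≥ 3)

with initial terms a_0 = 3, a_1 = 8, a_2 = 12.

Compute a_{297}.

a_3 = 12·12 + 9·8 + 10·3 = 8
a_4 = 12·8 + 9·12 + 10·8 = 12
a_5 = 12·12 + 9·8 + 10·12 = 13
a_6 = 12·13 + 9·12 + 10·8 = 4
a_7 = 12·4 + 9·13 + 10·12 = 13
a_8 = 12·13 + 9·4 + 10·13 = 16
a_9 = 12·16 + 9·13 + 10·4 = 9
a_10 = 12·9 + 9·16 + 10·13 = 8
a_11 = 12·8 + 9·9 + 10·16 = 14
a_12 = 12·14 + 9·8 + 10·9 = 7
a_13 = 12·7 + 9·14 + 10·8 = 1
a_14 = 12·1 + 9·7 + 10·14 = 11
a_15 = 12·11 + 9·1 + 10·7 = 7
a_16 = 12·7 + 9·11 + 10·1 = 6
a_17 = 12·6 + 9·7 + 10·11 = 7
a_18 = 12·7 + 9·6 + 10·7 = 4
a_19 = 12·4 + 9·7 + 10·6 = 1
a_20 = 12·1 + 9·4 + 10·7 = 16
a_21 = 12·16 + 9·1 + 10·4 = 3
a_22 = 12·3 + 9·16 + 10·1 = 3
a_23 = 12·3 + 9·3 + 10·16 = 2
a_24 = 12·2 + 9·3 + 10·3 = 13
a_25 = 12·13 + 9·2 + 10·3 = 0
a_26 = 12·0 + 9·13 + 10·2 = 1
a_27 = 12·1 + 9·0 + 10·13 = 6
a_28 = 12·6 + 9·1 + 10·0 = 13
a_29 = 12·13 + 9·6 + 10·1 = 16
a_30 = 12·16 + 9·13 + 10·6 = 12
a_31 = 12·12 + 9·16 + 10·13 = 10
a_32 = 12·10 + 9·12 + 10·16 = 14
a_33 = 12·14 + 9·10 + 10·12 = 4
a_34 = 12·4 + 9·14 + 10·10 = 2
a_35 = 12·2 + 9·4 + 10·14 = 13
a_36 = 12·13 + 9·2 + 10·4 = 10
a_37 = 12·10 + 9·13 + 10·2 = 2
a_38 = 12·2 + 9·10 + 10·13 = 6
a_39 = 12·6 + 9·2 + 10·10 = 3
a_40 = 12·3 + 9·6 + 10·2 = 8
a_41 = 12·8 + 9·3 + 10·6 = 13
a_42 = 12·13 + 9·8 + 10·3 = 3
a_43 = 12·3 + 9·13 + 10·8 = 12
a_44 = 12·12 + 9·3 + 10·13 = 12
a_45 = 12·12 + 9·12 + 10·3 = 10
a_46 = 12·10 + 9·12 + 10·12 = 8
a_47 = 12·8 + 9·10 + 10·12 = 0
a_48 = 12·0 + 9·8 + 10·10 = 2
a_49 = 12·2 + 9·0 + 10·8 = 2
a_50 = 12·2 + 9·2 + 10·0 = 8
a_51 = 12·8 + 9·2 + 10·2 = 15
a_52 = 12·15 + 9·8 + 10·2 = 0
a_53 = 12·0 + 9·15 + 10·8 = 11
a_54 = 12·11 + 9·0 + 10·15 = 10
a_55 = 12·10 + 9·11 + 10·0 = 15
a_56 = 12·15 + 9·10 + 10·11 = 6
a_57 = 12·6 + 9·15 + 10·10 = 1
a_58 = 12·1 + 9·6 + 10·15 = 12
a_59 = 12·12 + 9·1 + 10·6 = 9
a_60 = 12·9 + 9·12 + 10·1 = 5
a_61 = 12·5 + 9·9 + 10·12 = 6
a_62 = 12·6 + 9·5 + 10·9 = 3
a_63 = 12·3 + 9·6 + 10·5 = 4
a_64 = 12·4 + 9·3 + 10·6 = 16
a_65 = 12·16 + 9·4 + 10·3 = 3
a_66 = 12·3 + 9·16 + 10·4 = 16
a_67 = 12·16 + 9·3 + 10·16 = 5
a_68 = 12·5 + 9·16 + 10·3 = 13
a_69 = 12·13 + 9·5 + 10·16 = 4
a_70 = 12·4 + 9·13 + 10·5 = 11
a_71 = 12·11 + 9·4 + 10·13 = 9
a_72 = 12·9 + 9·11 + 10·4 = 9
a_73 = 12·9 + 9·9 + 10·11 = 10
a_74 = 12·10 + 9·9 + 10·9 = 2
a_75 = 12·2 + 9·10 + 10·9 = 0
a_76 = 12·0 + 9·2 + 10·10 = 16
a_77 = 12·16 + 9·0 + 10·2 = 8
a_78 = 12·8 + 9·16 + 10·0 = 2
a_79 = 12·2 + 9·8 + 10·16 = 1
a_80 = 12·1 + 9·2 + 10·8 = 8
a_81 = 12·8 + 9·1 + 10·2 = 6
a_82 = 12·6 + 9·8 + 10·1 = 1
a_83 = 12·1 + 9·6 + 10·8 = 10
a_84 = 12·10 + 9·1 + 10·6 = 2
a_85 = 12·2 + 9·10 + 10·1 = 5
a_86 = 12·5 + 9·2 + 10·10 = 8
a_87 = 12·8 + 9·5 + 10·2 = 8
a_88 = 12·8 + 9·8 + 10·5 = 14
a_89 = 12·14 + 9·8 + 10·8 = 14
a_90 = 12·14 + 9·14 + 10·8 = 0
a_91 = 12·0 + 9·14 + 10·14 = 11
a_92 = 12·11 + 9·0 + 10·14 = 0
a_93 = 12·0 + 9·11 + 10·0 = 14
a_94 = 12·14 + 9·0 + 10·11 = 6
a_95 = 12·6 + 9·14 + 10·0 = 11
a_96 = 12·11 + 9·6 + 10·14 = 3
a_97 = 12·3 + 9·11 + 10·6 = 8
a_98 = 12·8 + 9·3 + 10·11 = 12
(a_96, a_97, a_98) = (3, 8, 12) = (a_0, a_1, a_2), so the sequence has period 96.
297 ≡ 9 (mod 96), hence a_297 = a_9 = 9.

9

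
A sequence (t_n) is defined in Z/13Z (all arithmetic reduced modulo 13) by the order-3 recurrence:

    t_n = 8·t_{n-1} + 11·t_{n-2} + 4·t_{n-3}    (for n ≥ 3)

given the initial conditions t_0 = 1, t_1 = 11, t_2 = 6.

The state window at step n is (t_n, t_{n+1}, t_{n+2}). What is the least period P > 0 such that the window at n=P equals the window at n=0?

168

n=0: window = (1, 11, 6)
n=1: window = (11, 6, 4)
n=2: window = (6, 4, 12)
n=3: window = (4, 12, 8)
n=4: window = (12, 8, 4)
n=5: window = (8, 4, 12)
n=6: window = (4, 12, 3)
n=7: window = (12, 3, 3)
n=8: window = (3, 3, 1)
n=9: window = (3, 1, 1)
n=10: window = (1, 1, 5)
n=11: window = (1, 5, 3)
n=12: window = (5, 3, 5)
n=13: window = (3, 5, 2)
n=14: window = (5, 2, 5)
n=15: window = (2, 5, 4)
n=16: window = (5, 4, 4)
n=17: window = (4, 4, 5)
n=18: window = (4, 5, 9)
n=19: window = (5, 9, 0)
n=20: window = (9, 0, 2)
n=21: window = (0, 2, 0)
n=22: window = (2, 0, 9)
n=23: window = (0, 9, 2)
n=24: window = (9, 2, 11)
n=25: window = (2, 11, 3)
n=26: window = (11, 3, 10)
n=27: window = (3, 10, 1)
n=28: window = (10, 1, 0)
n=29: window = (1, 0, 12)
n=30: window = (0, 12, 9)
n=31: window = (12, 9, 9)
n=32: window = (9, 9, 11)
n=33: window = (9, 11, 2)
n=34: window = (11, 2, 4)
n=35: window = (2, 4, 7)
n=36: window = (4, 7, 4)
n=37: window = (7, 4, 8)
n=38: window = (4, 8, 6)
n=39: window = (8, 6, 9)
n=40: window = (6, 9, 1)
…
n=166: window = (7, 6, 1)
n=167: window = (6, 1, 11)
n=168: window = (1, 11, 6)
window at n=168 equals window at n=0 → period = 168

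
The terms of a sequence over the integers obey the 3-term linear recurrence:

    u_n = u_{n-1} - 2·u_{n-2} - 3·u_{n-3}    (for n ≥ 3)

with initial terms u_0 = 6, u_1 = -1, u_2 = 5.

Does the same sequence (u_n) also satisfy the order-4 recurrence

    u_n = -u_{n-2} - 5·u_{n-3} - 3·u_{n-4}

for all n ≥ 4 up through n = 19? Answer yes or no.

yes

Terms u_0..u_19: 6, -1, 5, -11, -18, -11, 58, 134, 51, -391, -895, -266, 2697, 5914, 1318, -18601, -38979, -5731, 128030, 256429
n=4: candidate gives -18, actual u_4 = -18 ✓
n=5: candidate gives -11, actual u_5 = -11 ✓
n=6: candidate gives 58, actual u_6 = 58 ✓
n=7: candidate gives 134, actual u_7 = 134 ✓
n=8: candidate gives 51, actual u_8 = 51 ✓
n=9: candidate gives -391, actual u_9 = -391 ✓
n=10: candidate gives -895, actual u_10 = -895 ✓
n=11: candidate gives -266, actual u_11 = -266 ✓
n=12: candidate gives 2697, actual u_12 = 2697 ✓
n=13: candidate gives 5914, actual u_13 = 5914 ✓
n=14: candidate gives 1318, actual u_14 = 1318 ✓
n=15: candidate gives -18601, actual u_15 = -18601 ✓
n=16: candidate gives -38979, actual u_16 = -38979 ✓
n=17: candidate gives -5731, actual u_17 = -5731 ✓
n=18: candidate gives 128030, actual u_18 = 128030 ✓
n=19: candidate gives 256429, actual u_19 = 256429 ✓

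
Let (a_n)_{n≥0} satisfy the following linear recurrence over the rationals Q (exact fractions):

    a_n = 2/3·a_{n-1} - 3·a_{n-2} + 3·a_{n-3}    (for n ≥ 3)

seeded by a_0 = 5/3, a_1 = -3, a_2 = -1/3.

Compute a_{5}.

-3365/81

a_3 = 2/3·-1/3 + -3·-3 + 3·5/3 = 124/9
a_4 = 2/3·124/9 + -3·-1/3 + 3·-3 = 32/27
a_5 = 2/3·32/27 + -3·124/9 + 3·-1/3 = -3365/81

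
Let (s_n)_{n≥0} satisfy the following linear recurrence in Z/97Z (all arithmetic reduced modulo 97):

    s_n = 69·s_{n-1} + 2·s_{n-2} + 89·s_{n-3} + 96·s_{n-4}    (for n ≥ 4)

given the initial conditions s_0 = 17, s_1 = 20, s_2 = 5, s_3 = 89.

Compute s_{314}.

42

s_4 = 69·89 + 2·5 + 89·20 + 96·17 = 57
s_5 = 69·57 + 2·89 + 89·5 + 96·20 = 74
s_6 = 69·74 + 2·57 + 89·89 + 96·5 = 41
s_7 = 69·41 + 2·74 + 89·57 + 96·89 = 7
s_8 = 69·7 + 2·41 + 89·74 + 96·57 = 13
s_9 = 69·13 + 2·7 + 89·41 + 96·74 = 24
Continuing the recurrence:
  s_10 = 33;  s_11 = 80;  s_12 = 46;  s_13 = 39;  s_14 = 73;  s_15 = 11
  s_16 = 62;  s_17 = 88;  s_18 = 21;  s_19 = 51;  s_20 = 79;  s_21 = 59
  s_22 = 17;  s_23 = 26;  s_24 = 16;  s_25 = 88;  s_26 = 59;  s_27 = 19
  s_28 = 30;  s_29 = 93;  s_30 = 58;  s_31 = 49;  s_32 = 7;  s_33 = 24
  s_34 = 56;  s_35 = 24;  s_36 = 17;  s_37 = 70;  s_38 = 57;  s_39 = 33
  s_40 = 68;  s_41 = 61;  s_42 = 47;  s_43 = 72;  s_44 = 44;  s_45 = 27
  s_46 = 67;  s_47 = 82;  s_48 = 3;  s_49 = 2;  s_50 = 3;  s_51 = 8
  s_52 = 54;  s_53 = 30;  s_54 = 74;  s_55 = 70;  s_56 = 28;  s_57 = 92
  s_58 = 47;  s_59 = 29;  s_60 = 70;  s_61 = 55;  s_62 = 67;  s_63 = 70
  s_64 = 89;  s_65 = 64;  s_66 = 87;  s_67 = 14;  s_68 = 54;  s_69 = 84
  s_70 = 79;  s_71 = 32;  s_72 = 88;  s_73 = 85;  s_74 = 80;  s_75 = 7
  s_76 = 69;  s_77 = 73;  s_78 = 92;  s_79 = 18;  s_80 = 94;  s_81 = 87
  s_82 = 38;  s_83 = 86;  s_84 = 79;  s_85 = 91;  s_86 = 85;  s_87 = 91
  s_88 = 16;  s_89 = 30;  s_90 = 28;  s_91 = 27;  s_92 = 14;  s_93 = 87
  s_94 = 64;  s_95 = 86;  s_96 = 17;  s_97 = 67;  s_98 = 25;  s_99 = 85
  s_100 = 27;  s_101 = 20;  s_102 = 50;  s_103 = 85;  s_104 = 55;  s_105 = 53
  s_106 = 30;  s_107 = 2;  s_108 = 10;  s_109 = 13;  s_110 = 95;  s_111 = 0
  s_112 = 76;  s_113 = 9;  s_114 = 96;  s_115 = 20;  s_116 = 66;  s_117 = 34
  s_118 = 88;  s_119 = 63;  s_120 = 14;  s_121 = 63;  s_122 = 0;  s_123 = 48
  s_124 = 78;  s_125 = 80;  s_126 = 54;  s_127 = 13;  s_128 = 93;  s_129 = 14
  s_130 = 24;  s_131 = 54;  s_132 = 77;  s_133 = 74;  s_134 = 51;  s_135 = 87
  s_136 = 4;  s_137 = 65;  s_138 = 60;  s_139 = 77;  s_140 = 59;  s_141 = 91
  s_142 = 95;  s_143 = 77;  s_144 = 60;  s_145 = 48;  s_146 = 5;  s_147 = 78
  s_148 = 1;  s_149 = 40;  s_150 = 96;  s_151 = 22;  s_152 = 31;  s_153 = 17
  s_154 = 90;  s_155 = 57;  s_156 = 66;  s_157 = 51;  s_158 = 1;  s_159 = 71
  s_160 = 62;  s_161 = 93;  s_162 = 55;  s_163 = 19;  s_164 = 33;  s_165 = 36
  s_166 = 15;  s_167 = 48;  s_168 = 14;  s_169 = 33;  s_170 = 63;  s_171 = 82
  s_172 = 74;  s_173 = 77;  s_174 = 86;  s_175 = 79;  s_176 = 83;  s_177 = 76
  s_178 = 36;  s_179 = 50;  s_180 = 18;  s_181 = 8;  s_182 = 55;  s_183 = 28
  s_184 = 20;  s_185 = 18;  s_186 = 33;  s_187 = 88;  s_188 = 57;  s_189 = 44
  s_190 = 85;  s_191 = 74;  s_192 = 17;  s_193 = 15;  s_194 = 4;  s_195 = 96
  s_196 = 93;  s_197 = 63;  s_198 = 75;  s_199 = 96;  s_200 = 66;  s_201 = 9
  s_202 = 7;  s_203 = 71;  s_204 = 22;  s_205 = 43;  s_206 = 11;  s_207 = 16
  s_208 = 81;  s_209 = 58;  s_210 = 48;  s_211 = 48;  s_212 = 50;  s_213 = 0
  s_214 = 56;  s_215 = 21;  s_216 = 56;  s_217 = 63;  s_218 = 64;  s_219 = 96
  s_220 = 81;  s_221 = 65;  s_222 = 32;  s_223 = 42;  s_224 = 33;  s_225 = 3
  s_226 = 2;  s_227 = 32;  s_228 = 21;  s_229 = 39;  s_230 = 50;  s_231 = 30
  s_232 = 91;  s_233 = 80;  s_234 = 77;  s_235 = 59;  s_236 = 2;  s_237 = 45
  s_238 = 38;  s_239 = 18;  s_240 = 83;  s_241 = 79;  s_242 = 3;  s_243 = 71
  s_244 = 19;  s_245 = 89;  s_246 = 79;  s_247 = 71;  s_248 = 58;  s_249 = 28
  s_250 = 43;  s_251 = 63;  s_252 = 77;  s_253 = 23;  s_254 = 30;  s_255 = 79
  s_256 = 12;  s_257 = 44;  s_258 = 70;  s_259 = 87;  s_260 = 56;  s_261 = 39
  s_262 = 0;  s_263 = 28;  s_264 = 12;  s_265 = 69;  s_266 = 2;  s_267 = 55
  s_268 = 34;  s_269 = 43;  s_270 = 71;  s_271 = 2;  s_272 = 96;  s_273 = 3
  s_274 = 21;  s_275 = 6;  s_276 = 45;  s_277 = 36;  s_278 = 80;  s_279 = 85
  s_280 = 66;  s_281 = 71;  s_282 = 3;  s_283 = 27;  s_284 = 71;  s_285 = 8
  s_286 = 87;  s_287 = 89;  s_288 = 69;  s_289 = 64;  s_290 = 69;  s_291 = 77
  s_292 = 20;  s_293 = 45;  s_294 = 35;  s_295 = 37;  s_296 = 12;  s_297 = 92
  s_298 = 27;  s_299 = 71;  s_300 = 34;  s_301 = 46;  s_302 = 28;  s_303 = 32
  s_304 = 19;  s_305 = 38;  s_306 = 48;  s_307 = 3;  s_308 = 77;  s_309 = 47
  s_310 = 27;  s_311 = 77;  s_312 = 64
s_313 = 69·64 + 2·77 + 89·27 + 96·47 = 39
s_314 = 69·39 + 2·64 + 89·77 + 96·27 = 42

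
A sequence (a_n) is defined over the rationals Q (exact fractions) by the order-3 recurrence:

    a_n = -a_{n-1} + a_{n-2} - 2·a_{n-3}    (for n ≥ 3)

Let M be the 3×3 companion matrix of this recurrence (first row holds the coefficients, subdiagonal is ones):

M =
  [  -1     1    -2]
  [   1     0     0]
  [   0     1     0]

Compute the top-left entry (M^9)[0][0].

-293

(M^9)[0][0] is the top entry after applying M 9 times to the unit state (1, 0, 0). Equivalently it is h_{11} for the auxiliary sequence (h_n) obeying the same recurrence with h_2 = 1 and h_i = 0 for 0 ≤ i < 2:
h_3 = -1·1 + 1·0 + -2·0 = -1
h_4 = -1·-1 + 1·1 + -2·0 = 2
h_5 = -1·2 + 1·-1 + -2·1 = -5
h_6 = -1·-5 + 1·2 + -2·-1 = 9
h_7 = -1·9 + 1·-5 + -2·2 = -18
h_8 = -1·-18 + 1·9 + -2·-5 = 37
h_9 = -1·37 + 1·-18 + -2·9 = -73
h_10 = -1·-73 + 1·37 + -2·-18 = 146
h_11 = -1·146 + 1·-73 + -2·37 = -293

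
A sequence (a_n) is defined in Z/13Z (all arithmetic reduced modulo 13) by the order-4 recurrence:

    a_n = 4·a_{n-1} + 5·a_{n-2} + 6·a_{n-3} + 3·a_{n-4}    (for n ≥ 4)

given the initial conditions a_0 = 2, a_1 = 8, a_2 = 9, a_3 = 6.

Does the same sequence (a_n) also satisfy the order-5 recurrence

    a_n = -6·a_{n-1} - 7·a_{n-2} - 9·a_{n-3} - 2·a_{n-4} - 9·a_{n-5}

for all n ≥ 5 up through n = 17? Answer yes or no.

Terms a_0..a_17: 2, 8, 9, 6, 6, 2, 10, 0, 2, 9, 11, 10, 12, 9, 7, 6, 6, 6
n=5: candidate gives 2, actual a_5 = 2 ✓
n=6: candidate gives 10, actual a_6 = 10 ✓
n=7: candidate gives 0, actual a_7 = 0 ✓
n=8: candidate gives 2, actual a_8 = 2 ✓
n=9: candidate gives 9, actual a_9 = 9 ✓
n=10: candidate gives 11, actual a_10 = 11 ✓
n=11: candidate gives 10, actual a_11 = 10 ✓
n=12: candidate gives 12, actual a_12 = 12 ✓
n=13: candidate gives 9, actual a_13 = 9 ✓
n=14: candidate gives 7, actual a_14 = 7 ✓
n=15: candidate gives 6, actual a_15 = 6 ✓
n=16: candidate gives 6, actual a_16 = 6 ✓
n=17: candidate gives 6, actual a_17 = 6 ✓

yes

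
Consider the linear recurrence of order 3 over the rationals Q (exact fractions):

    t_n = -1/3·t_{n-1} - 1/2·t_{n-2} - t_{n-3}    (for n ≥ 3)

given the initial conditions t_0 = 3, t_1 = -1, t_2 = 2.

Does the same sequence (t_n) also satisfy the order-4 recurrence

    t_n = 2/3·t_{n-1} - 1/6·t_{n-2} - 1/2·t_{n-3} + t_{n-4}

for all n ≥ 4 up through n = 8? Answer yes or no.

Terms t_0..t_8: 3, -1, 2, -19/6, 19/18, -83/108, 469/162, -3181/1944, -779/5832
n=4: candidate gives 19/18, actual t_4 = 19/18 ✓
n=5: candidate gives -83/108, actual t_5 = -83/108 ✓
n=6: candidate gives 469/162, actual t_6 = 469/162 ✓
n=7: candidate gives -3181/1944, actual t_7 = -3181/1944 ✓
n=8: candidate gives -779/5832, actual t_8 = -779/5832 ✓

yes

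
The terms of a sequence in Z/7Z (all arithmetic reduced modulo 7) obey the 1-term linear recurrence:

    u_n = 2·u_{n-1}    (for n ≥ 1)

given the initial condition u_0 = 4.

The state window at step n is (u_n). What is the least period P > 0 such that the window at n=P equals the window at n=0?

3

n=0: window = (4)
n=1: window = (1)
n=2: window = (2)
n=3: window = (4)
window at n=3 equals window at n=0 → period = 3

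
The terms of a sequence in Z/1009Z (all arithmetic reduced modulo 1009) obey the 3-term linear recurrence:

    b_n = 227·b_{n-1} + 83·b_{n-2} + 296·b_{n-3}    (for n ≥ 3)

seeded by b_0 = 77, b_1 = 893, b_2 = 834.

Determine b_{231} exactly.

b_3 = 227·834 + 83·893 + 296·77 = 682
b_4 = 227·682 + 83·834 + 296·893 = 8
b_5 = 227·8 + 83·682 + 296·834 = 568
b_6 = 227·568 + 83·8 + 296·682 = 520
b_7 = 227·520 + 83·568 + 296·8 = 58
b_8 = 227·58 + 83·520 + 296·568 = 456
Continuing the recurrence:
  b_9 = 915;  b_10 = 381;  b_11 = 762;  b_12 = 198;  b_13 = 1006;  b_14 = 154
  b_15 = 489;  b_16 = 808;  b_17 = 184;  b_18 = 317;  b_19 = 492;  b_20 = 749
  b_21 = 982;  b_22 = 879;  b_23 = 261;  b_24 = 105;  b_25 = 964;  b_26 = 81
  b_27 = 327;  b_28 = 29;  b_29 = 187;  b_30 = 388;  b_31 = 182;  b_32 = 727
  b_33 = 355;  b_34 = 61;  b_35 = 200;  b_36 = 157;  b_37 = 674;  b_38 = 222
  b_39 = 449;  b_40 = 0;  b_41 = 61;  b_42 = 446;  b_43 = 360;  b_44 = 579
  b_45 = 719;  b_46 = 1004;  b_47 = 883;  b_48 = 169;  b_49 = 191;  b_50 = 917
  b_51 = 597;  b_52 = 781;  b_53 = 833;  b_54 = 792;  b_55 = 824;  b_56 = 906
  b_57 = 959;  b_58 = 7;  b_59 = 248;  b_60 = 708;  b_61 = 743;  b_62 = 151
  b_63 = 796;  b_64 = 472;  b_65 = 973;  b_66 = 244;  b_67 = 402;  b_68 = 959
  b_69 = 403;  b_70 = 487;  b_71 = 46;  b_72 = 639;  b_73 = 413;  b_74 = 982
  b_75 = 359;  b_76 = 709;  b_77 = 119;  b_78 = 414;  b_79 = 929;  b_80 = 976
  b_81 = 450;  b_82 = 56;  b_83 = 943;  b_84 = 777;  b_85 = 812;  b_86 = 236
  b_87 = 837;  b_88 = 934;  b_89 = 213;  b_90 = 295;  b_91 = 895;  b_92 = 106
  b_93 = 11;  b_94 = 758;  b_95 = 537;  b_96 = 395;  b_97 = 409;  b_98 = 42
  b_99 = 979;  b_100 = 696;  b_101 = 440;  b_102 = 445;  b_103 = 491;  b_104 = 148
  b_105 = 233;  b_106 = 639;  b_107 = 346;  b_108 = 765;  b_109 = 25;  b_110 = 56
  b_111 = 76;  b_112 = 39;  b_113 = 458;  b_114 = 547;  b_115 = 179;  b_116 = 631
  b_117 = 153;  b_118 = 846;  b_119 = 25;  b_120 = 101;  b_121 = 970;  b_122 = 876
  b_123 = 504;  b_124 = 6;  b_125 = 799;  b_126 = 103;  b_127 = 664;  b_128 = 253
  b_129 = 762;  b_130 = 34;  b_131 = 556;  b_132 = 427;  b_133 = 782;  b_134 = 165
  b_135 = 719;  b_136 = 744;  b_137 = 939;  b_138 = 382;  b_139 = 446;  b_140 = 229
  b_141 = 273;  b_142 = 95;  b_143 = 9;  b_144 = 935;  b_145 = 970;  b_146 = 786
  b_147 = 922;  b_148 = 648;  b_149 = 210;  b_150 = 27;  b_151 = 450;  b_152 = 66
  b_153 = 793;  b_154 = 854;  b_155 = 729;  b_156 = 899;  b_157 = 756;  b_158 = 900
  b_159 = 400;  b_160 = 811;  b_161 = 386;  b_162 = 905;  b_163 = 272;  b_164 = 883
  b_165 = 523;  b_166 = 92;  b_167 = 763;  b_168 = 657;  b_169 = 567;  b_170 = 443
  b_171 = 43;  b_172 = 454;  b_173 = 640;  b_174 = 953;  b_175 = 235;  b_176 = 13
  b_177 = 835;  b_178 = 871;  b_179 = 458;  b_180 = 648;  b_181 = 984;  b_182 = 39
  b_183 = 822;  b_184 = 811;  b_185 = 518;  b_186 = 395;  b_187 = 394;  b_188 = 94
  b_189 = 439;  b_190 = 81;  b_191 = 919;  b_192 = 202;  b_193 = 811;  b_194 = 675
  b_195 = 837;  b_196 = 751;  b_197 = 833;  b_198 = 730;  b_199 = 68;  b_200 = 723
  b_201 = 407;  b_202 = 996;  b_203 = 660;  b_204 = 819;  b_205 = 739;  b_206 = 247
  b_207 = 626;  b_208 = 954;  b_209 = 586;  b_210 = 963;  b_211 = 727;  b_212 = 688
  b_213 = 92;  b_214 = 570;  b_215 = 641;  b_216 = 87;  b_217 = 521;  b_218 = 416
  b_219 = 978;  b_220 = 87;  b_221 = 61;  b_222 = 793;  b_223 = 954;  b_224 = 760
  b_225 = 92;  b_226 = 81;  b_227 = 751;  b_228 = 614;  b_229 = 680
b_230 = 227·680 + 83·614 + 296·751 = 811
b_231 = 227·811 + 83·680 + 296·614 = 519

519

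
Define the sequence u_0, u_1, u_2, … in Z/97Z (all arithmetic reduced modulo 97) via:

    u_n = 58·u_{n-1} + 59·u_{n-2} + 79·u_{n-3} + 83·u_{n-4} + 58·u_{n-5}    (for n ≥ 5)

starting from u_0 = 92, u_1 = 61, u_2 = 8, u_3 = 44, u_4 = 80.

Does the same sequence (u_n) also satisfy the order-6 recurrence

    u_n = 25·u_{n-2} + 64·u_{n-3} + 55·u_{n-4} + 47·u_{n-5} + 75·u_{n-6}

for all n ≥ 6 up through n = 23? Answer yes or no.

Terms u_0..u_23: 92, 61, 8, 44, 80, 31, 34, 75, 52, 74, 57, 92, 28, 52, 7, 41, 9, 25, 87, 80, 32, 41, 51, 94
n=6: candidate gives 85, actual u_6 = 34 ✗

no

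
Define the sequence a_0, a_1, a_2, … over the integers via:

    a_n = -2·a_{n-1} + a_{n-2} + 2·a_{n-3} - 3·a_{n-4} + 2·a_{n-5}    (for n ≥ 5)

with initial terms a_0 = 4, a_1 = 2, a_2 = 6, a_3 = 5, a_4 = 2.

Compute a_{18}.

116720

a_5 = -2·2 + 1·5 + 2·6 + -3·2 + 2·4 = 15
a_6 = -2·15 + 1·2 + 2·5 + -3·6 + 2·2 = -32
a_7 = -2·-32 + 1·15 + 2·2 + -3·5 + 2·6 = 80
a_8 = -2·80 + 1·-32 + 2·15 + -3·2 + 2·5 = -158
a_9 = -2·-158 + 1·80 + 2·-32 + -3·15 + 2·2 = 291
a_10 = -2·291 + 1·-158 + 2·80 + -3·-32 + 2·15 = -454
a_11 = -2·-454 + 1·291 + 2·-158 + -3·80 + 2·-32 = 579
a_12 = -2·579 + 1·-454 + 2·291 + -3·-158 + 2·80 = -396
a_13 = -2·-396 + 1·579 + 2·-454 + -3·291 + 2·-158 = -726
a_14 = -2·-726 + 1·-396 + 2·579 + -3·-454 + 2·291 = 4158
a_15 = -2·4158 + 1·-726 + 2·-396 + -3·579 + 2·-454 = -12479
a_16 = -2·-12479 + 1·4158 + 2·-726 + -3·-396 + 2·579 = 30010
a_17 = -2·30010 + 1·-12479 + 2·4158 + -3·-726 + 2·-396 = -62797
a_18 = -2·-62797 + 1·30010 + 2·-12479 + -3·4158 + 2·-726 = 116720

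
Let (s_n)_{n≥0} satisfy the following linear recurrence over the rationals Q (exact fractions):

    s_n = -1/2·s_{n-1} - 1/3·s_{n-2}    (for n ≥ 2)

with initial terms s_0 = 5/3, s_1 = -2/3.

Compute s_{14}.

-10279/13436928

s_2 = -1/2·-2/3 + -1/3·5/3 = -2/9
s_3 = -1/2·-2/9 + -1/3·-2/3 = 1/3
s_4 = -1/2·1/3 + -1/3·-2/9 = -5/54
s_5 = -1/2·-5/54 + -1/3·1/3 = -7/108
s_6 = -1/2·-7/108 + -1/3·-5/54 = 41/648
s_7 = -1/2·41/648 + -1/3·-7/108 = -13/1296
s_8 = -1/2·-13/1296 + -1/3·41/648 = -125/7776
s_9 = -1/2·-125/7776 + -1/3·-13/1296 = 59/5184
s_10 = -1/2·59/5184 + -1/3·-125/7776 = -31/93312
s_11 = -1/2·-31/93312 + -1/3·59/5184 = -677/186624
s_12 = -1/2·-677/186624 + -1/3·-31/93312 = 2155/1119744
s_13 = -1/2·2155/1119744 + -1/3·-677/186624 = 553/2239488
s_14 = -1/2·553/2239488 + -1/3·2155/1119744 = -10279/13436928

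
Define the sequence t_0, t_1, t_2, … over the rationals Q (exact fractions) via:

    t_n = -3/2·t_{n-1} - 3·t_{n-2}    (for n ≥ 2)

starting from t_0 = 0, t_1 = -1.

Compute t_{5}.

t_2 = -3/2·-1 + -3·0 = 3/2
t_3 = -3/2·3/2 + -3·-1 = 3/4
t_4 = -3/2·3/4 + -3·3/2 = -45/8
t_5 = -3/2·-45/8 + -3·3/4 = 99/16

99/16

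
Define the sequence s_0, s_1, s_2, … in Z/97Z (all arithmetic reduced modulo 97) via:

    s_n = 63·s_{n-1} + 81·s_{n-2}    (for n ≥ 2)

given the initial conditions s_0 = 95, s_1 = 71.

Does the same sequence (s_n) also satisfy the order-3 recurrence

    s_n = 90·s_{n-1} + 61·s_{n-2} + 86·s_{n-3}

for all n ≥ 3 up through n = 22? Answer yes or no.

Terms s_0..s_22: 95, 71, 43, 21, 53, 93, 64, 22, 71, 47, 79, 54, 4, 67, 83, 83, 21, 92, 28, 1, 3, 76, 84
n=3: candidate gives 75, actual s_3 = 21 ✗

no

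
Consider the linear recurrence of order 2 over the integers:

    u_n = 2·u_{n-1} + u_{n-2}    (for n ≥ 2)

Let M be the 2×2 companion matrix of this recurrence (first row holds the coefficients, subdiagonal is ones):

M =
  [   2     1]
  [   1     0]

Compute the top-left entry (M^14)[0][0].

195025

(M^14)[0][0] is the top entry after applying M 14 times to the unit state (1, 0). Equivalently it is h_{15} for the auxiliary sequence (h_n) obeying the same recurrence with h_1 = 1 and h_i = 0 for 0 ≤ i < 1:
h_2 = 2·1 + 1·0 = 2
h_3 = 2·2 + 1·1 = 5
h_4 = 2·5 + 1·2 = 12
h_5 = 2·12 + 1·5 = 29
h_6 = 2·29 + 1·12 = 70
h_7 = 2·70 + 1·29 = 169
h_8 = 2·169 + 1·70 = 408
h_9 = 2·408 + 1·169 = 985
h_10 = 2·985 + 1·408 = 2378
h_11 = 2·2378 + 1·985 = 5741
h_12 = 2·5741 + 1·2378 = 13860
h_13 = 2·13860 + 1·5741 = 33461
h_14 = 2·33461 + 1·13860 = 80782
h_15 = 2·80782 + 1·33461 = 195025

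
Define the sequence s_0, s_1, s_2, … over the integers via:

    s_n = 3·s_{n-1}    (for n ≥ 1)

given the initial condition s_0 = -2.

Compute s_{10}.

s_1 = 3·-2 = -6
s_2 = 3·-6 = -18
s_3 = 3·-18 = -54
s_4 = 3·-54 = -162
s_5 = 3·-162 = -486
s_6 = 3·-486 = -1458
s_7 = 3·-1458 = -4374
s_8 = 3·-4374 = -13122
s_9 = 3·-13122 = -39366
s_10 = 3·-39366 = -118098

-118098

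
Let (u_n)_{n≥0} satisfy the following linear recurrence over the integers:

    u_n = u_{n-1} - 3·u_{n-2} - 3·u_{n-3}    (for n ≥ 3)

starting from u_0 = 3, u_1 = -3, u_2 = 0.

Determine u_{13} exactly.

-4203

u_3 = 1·0 + -3·-3 + -3·3 = 0
u_4 = 1·0 + -3·0 + -3·-3 = 9
u_5 = 1·9 + -3·0 + -3·0 = 9
u_6 = 1·9 + -3·9 + -3·0 = -18
u_7 = 1·-18 + -3·9 + -3·9 = -72
u_8 = 1·-72 + -3·-18 + -3·9 = -45
u_9 = 1·-45 + -3·-72 + -3·-18 = 225
u_10 = 1·225 + -3·-45 + -3·-72 = 576
u_11 = 1·576 + -3·225 + -3·-45 = 36
u_12 = 1·36 + -3·576 + -3·225 = -2367
u_13 = 1·-2367 + -3·36 + -3·576 = -4203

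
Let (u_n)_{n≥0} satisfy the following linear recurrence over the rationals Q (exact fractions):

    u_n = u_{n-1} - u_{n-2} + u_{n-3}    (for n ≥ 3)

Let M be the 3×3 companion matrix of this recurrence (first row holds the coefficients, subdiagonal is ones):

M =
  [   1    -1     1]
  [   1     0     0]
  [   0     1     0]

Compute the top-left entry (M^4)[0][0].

1

(M^4)[0][0] is the top entry after applying M 4 times to the unit state (1, 0, 0). Equivalently it is h_{6} for the auxiliary sequence (h_n) obeying the same recurrence with h_2 = 1 and h_i = 0 for 0 ≤ i < 2:
h_3 = 1·1 + -1·0 + 1·0 = 1
h_4 = 1·1 + -1·1 + 1·0 = 0
h_5 = 1·0 + -1·1 + 1·1 = 0
h_6 = 1·0 + -1·0 + 1·1 = 1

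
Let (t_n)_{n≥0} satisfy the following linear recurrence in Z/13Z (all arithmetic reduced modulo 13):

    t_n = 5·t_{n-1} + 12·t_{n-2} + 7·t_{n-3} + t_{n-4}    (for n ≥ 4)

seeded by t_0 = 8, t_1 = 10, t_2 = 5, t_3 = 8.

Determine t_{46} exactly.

0

t_4 = 5·8 + 12·5 + 7·10 + 1·8 = 9
t_5 = 5·9 + 12·8 + 7·5 + 1·10 = 4
t_6 = 5·4 + 12·9 + 7·8 + 1·5 = 7
t_7 = 5·7 + 12·4 + 7·9 + 1·8 = 11
t_8 = 5·11 + 12·7 + 7·4 + 1·9 = 7
t_9 = 5·7 + 12·11 + 7·7 + 1·4 = 12
t_10 = 5·12 + 12·7 + 7·11 + 1·7 = 7
t_11 = 5·7 + 12·12 + 7·7 + 1·11 = 5
t_12 = 5·5 + 12·7 + 7·12 + 1·7 = 5
t_13 = 5·5 + 12·5 + 7·7 + 1·12 = 3
t_14 = 5·3 + 12·5 + 7·5 + 1·7 = 0
t_15 = 5·0 + 12·3 + 7·5 + 1·5 = 11
t_16 = 5·11 + 12·0 + 7·3 + 1·5 = 3
t_17 = 5·3 + 12·11 + 7·0 + 1·3 = 7
t_18 = 5·7 + 12·3 + 7·11 + 1·0 = 5
t_19 = 5·5 + 12·7 + 7·3 + 1·11 = 11
t_20 = 5·11 + 12·5 + 7·7 + 1·3 = 11
t_21 = 5·11 + 12·11 + 7·5 + 1·7 = 8
t_22 = 5·8 + 12·11 + 7·11 + 1·5 = 7
t_23 = 5·7 + 12·8 + 7·11 + 1·11 = 11
t_24 = 5·11 + 12·7 + 7·8 + 1·11 = 11
t_25 = 5·11 + 12·11 + 7·7 + 1·8 = 10
t_26 = 5·10 + 12·11 + 7·11 + 1·7 = 6
t_27 = 5·6 + 12·10 + 7·11 + 1·11 = 4
t_28 = 5·4 + 12·6 + 7·10 + 1·11 = 4
t_29 = 5·4 + 12·4 + 7·6 + 1·10 = 3
t_30 = 5·3 + 12·4 + 7·4 + 1·6 = 6
t_31 = 5·6 + 12·3 + 7·4 + 1·4 = 7
t_32 = 5·7 + 12·6 + 7·3 + 1·4 = 2
t_33 = 5·2 + 12·7 + 7·6 + 1·3 = 9
t_34 = 5·9 + 12·2 + 7·7 + 1·6 = 7
t_35 = 5·7 + 12·9 + 7·2 + 1·7 = 8
t_36 = 5·8 + 12·7 + 7·9 + 1·2 = 7
t_37 = 5·7 + 12·8 + 7·7 + 1·9 = 7
t_38 = 5·7 + 12·7 + 7·8 + 1·7 = 0
t_39 = 5·0 + 12·7 + 7·7 + 1·8 = 11
t_40 = 5·11 + 12·0 + 7·7 + 1·7 = 7
t_41 = 5·7 + 12·11 + 7·0 + 1·7 = 5
t_42 = 5·5 + 12·7 + 7·11 + 1·0 = 4
t_43 = 5·4 + 12·5 + 7·7 + 1·11 = 10
t_44 = 5·10 + 12·4 + 7·5 + 1·7 = 10
t_45 = 5·10 + 12·10 + 7·4 + 1·5 = 8
t_46 = 5·8 + 12·10 + 7·10 + 1·4 = 0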